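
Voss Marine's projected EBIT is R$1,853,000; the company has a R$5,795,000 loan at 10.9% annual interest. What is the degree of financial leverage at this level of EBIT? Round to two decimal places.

Annual interest charges come to R$631,655.00.
DFL = EBIT ÷ (EBIT − I) = R$1,853,000 ÷ (R$1,853,000 − R$631,655.00) = R$1,853,000 ÷ R$1,221,345.00 = 1.5172.

1.52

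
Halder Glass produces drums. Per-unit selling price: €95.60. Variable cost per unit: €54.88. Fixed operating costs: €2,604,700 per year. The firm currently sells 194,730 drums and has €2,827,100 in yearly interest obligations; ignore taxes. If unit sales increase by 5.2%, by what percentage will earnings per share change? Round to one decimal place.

+16.5%

Total contribution margin = 194,730 × €40.72 = €7,929,405.60.
Operating income = contribution − fixed costs = €7,929,405.60 − €2,604,700 = €5,324,705.60.
After interest of €2,827,100.00, pre-tax earnings = €2,497,605.60.
DCL = total CM / (EBIT − I) = €7,929,405.60 / €2,497,605.60 = 3.1748.
EPS therefore changes by 3.1748 × (+5.2%) = +16.5%.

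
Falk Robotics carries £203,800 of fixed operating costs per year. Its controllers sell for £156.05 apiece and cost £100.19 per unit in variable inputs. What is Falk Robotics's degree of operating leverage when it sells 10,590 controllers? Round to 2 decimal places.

1.53

Contribution at this volume is 10,590 × £55.86 = £591,557.40.
Operating income = contribution − fixed costs = £591,557.40 − £203,800 = £387,757.40.
Degree of operating leverage = £591,557.40 / £387,757.40 = 1.5256.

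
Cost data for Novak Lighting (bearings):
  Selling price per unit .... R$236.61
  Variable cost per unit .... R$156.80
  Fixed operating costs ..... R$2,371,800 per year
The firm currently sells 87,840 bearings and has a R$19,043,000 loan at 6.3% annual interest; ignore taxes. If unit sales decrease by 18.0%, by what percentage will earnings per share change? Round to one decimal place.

At 87,840 units, contribution = 87,840 × R$79.81 = R$7,010,510.40.
EBIT = R$7,010,510.40 − R$2,371,800 = R$4,638,710.40.
Interest = R$1,199,709.00, so EBIT − I = R$3,439,001.40.
Degree of combined leverage = contribution ÷ (EBIT − I) = R$7,010,510.40 ÷ R$3,439,001.40 = 2.0385.
EPS therefore changes by 2.0385 × (-18.0%) = -36.7%.

-36.7%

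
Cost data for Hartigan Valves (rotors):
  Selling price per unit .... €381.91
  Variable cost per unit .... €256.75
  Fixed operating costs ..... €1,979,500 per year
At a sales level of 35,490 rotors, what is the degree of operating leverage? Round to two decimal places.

At 35,490 units, contribution = 35,490 × €125.16 = €4,441,928.40.
Operating income = contribution − fixed costs = €4,441,928.40 − €1,979,500 = €2,462,428.40.
So DOL = total CM / EBIT = €4,441,928.40 / €2,462,428.40 = 1.8039.

1.80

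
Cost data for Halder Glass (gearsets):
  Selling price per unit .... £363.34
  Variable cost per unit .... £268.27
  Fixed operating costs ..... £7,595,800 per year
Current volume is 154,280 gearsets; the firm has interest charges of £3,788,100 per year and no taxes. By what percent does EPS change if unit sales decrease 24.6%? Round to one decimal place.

-109.9%

Contribution at this volume is 154,280 × £95.07 = £14,667,399.60.
Subtracting fixed costs: EBIT = £14,667,399.60 − £7,595,800 = £7,071,599.60.
Interest = £3,788,100.00, so EBIT − I = £3,283,499.60.
Degree of combined leverage = contribution ÷ (EBIT − I) = £14,667,399.60 ÷ £3,283,499.60 = 4.4670.
EPS therefore changes by 4.4670 × (-24.6%) = -109.9%.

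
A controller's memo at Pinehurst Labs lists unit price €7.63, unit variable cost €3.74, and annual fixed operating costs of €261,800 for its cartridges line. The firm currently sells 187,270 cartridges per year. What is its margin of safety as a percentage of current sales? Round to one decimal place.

64.1%

Contribution margin per unit = €7.63 − €3.74 = €3.89. Break-even units = €261,800 ÷ €3.89 = 67,300.77; break-even revenue = 67,300.77 × €7.63 = €513,504.88.
Actual sales revenue = 187,270 × €7.63 = €1,428,870.10.
Margin of safety = (€1,428,870.10 − €513,504.88) ÷ €1,428,870.10 = 64.1%.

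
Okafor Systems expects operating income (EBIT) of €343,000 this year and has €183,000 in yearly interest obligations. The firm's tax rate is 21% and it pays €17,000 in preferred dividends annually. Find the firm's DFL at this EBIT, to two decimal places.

2.48

Annual interest charges come to €183,000.00.
Preferred dividends grossed up pre-tax: €17,000 / (1 − 0.21) = €21,518.99.
DFL = EBIT ÷ [EBIT − I − D_p/(1−t)] = €343,000 ÷ [€343,000 − €183,000.00 − €21,518.99] = €343,000 ÷ €138,481.01 = 2.4769.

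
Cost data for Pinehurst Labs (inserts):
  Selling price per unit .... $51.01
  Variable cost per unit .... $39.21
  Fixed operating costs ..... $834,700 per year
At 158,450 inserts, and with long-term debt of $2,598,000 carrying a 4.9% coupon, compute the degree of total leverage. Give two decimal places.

At 158,450 units, contribution = 158,450 × $11.80 = $1,869,710.00.
Subtracting fixed costs: EBIT = $1,869,710.00 − $834,700 = $1,035,010.00. Interest = $127,302.00, so EBIT − I = $907,708.00.
DCL = contribution ÷ (EBIT − I) = $1,869,710.00 ÷ $907,708.00 = 2.0598.

2.06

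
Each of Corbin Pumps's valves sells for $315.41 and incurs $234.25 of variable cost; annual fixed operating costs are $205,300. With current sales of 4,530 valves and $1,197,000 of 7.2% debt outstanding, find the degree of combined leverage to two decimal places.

4.83

Contribution at this volume is 4,530 × $81.16 = $367,654.80.
Operating income = contribution − fixed costs = $367,654.80 − $205,300 = $162,354.80. Interest = $86,184.00.
DOL = $367,654.80 ÷ $162,354.80 = 2.2645; DFL = $162,354.80 ÷ $76,170.80 = 2.1315.
DCL = DOL × DFL = 2.2645 × 2.1315 = 4.8268.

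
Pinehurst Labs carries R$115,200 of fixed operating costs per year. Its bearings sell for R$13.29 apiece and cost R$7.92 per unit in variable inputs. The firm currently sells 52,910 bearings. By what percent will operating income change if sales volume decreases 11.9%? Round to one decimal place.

-20.0%

Contribution at this volume is 52,910 × R$5.37 = R$284,126.70.
Subtracting fixed costs: EBIT = R$284,126.70 − R$115,200 = R$168,926.70.
Degree of operating leverage = R$284,126.70 / R$168,926.70 = 1.6820.
Operating income changes by 1.6820 × -11.9% = -20.0%.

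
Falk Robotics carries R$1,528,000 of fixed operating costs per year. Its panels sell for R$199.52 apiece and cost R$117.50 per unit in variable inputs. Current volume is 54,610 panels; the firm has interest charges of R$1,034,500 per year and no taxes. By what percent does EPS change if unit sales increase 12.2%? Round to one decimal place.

Contribution at this volume is 54,610 × R$82.02 = R$4,479,112.20.
Operating income = contribution − fixed costs = R$4,479,112.20 − R$1,528,000 = R$2,951,112.20.
After interest of R$1,034,500.00, pre-tax earnings = R$1,916,612.20.
DCL = total CM / (EBIT − I) = R$4,479,112.20 / R$1,916,612.20 = 2.3370.
%ΔEPS = DCL × %ΔSales = 2.3370 × +12.2% = +28.5%.

+28.5%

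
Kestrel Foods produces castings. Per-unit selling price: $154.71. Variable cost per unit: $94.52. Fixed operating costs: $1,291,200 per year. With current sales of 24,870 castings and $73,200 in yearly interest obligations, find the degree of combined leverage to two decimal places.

11.30

Contribution at this volume is 24,870 × $60.19 = $1,496,925.30.
Operating income = contribution − fixed costs = $1,496,925.30 − $1,291,200 = $205,725.30. Interest = $73,200.00, so EBIT − I = $132,525.30.
DCL = contribution ÷ (EBIT − I) = $1,496,925.30 ÷ $132,525.30 = 11.2954.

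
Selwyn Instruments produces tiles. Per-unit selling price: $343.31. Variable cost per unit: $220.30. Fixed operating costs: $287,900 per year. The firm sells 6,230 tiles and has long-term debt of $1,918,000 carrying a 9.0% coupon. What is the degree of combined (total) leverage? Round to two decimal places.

2.51

Total contribution margin = 6,230 × $123.01 = $766,352.30.
EBIT = $766,352.30 − $287,900 = $478,452.30. Interest = $172,620.00.
DOL = $766,352.30 ÷ $478,452.30 = 1.6017; DFL = $478,452.30 ÷ $305,832.30 = 1.5644.
DCL = DOL × DFL = 1.6017 × 1.5644 = 2.5057.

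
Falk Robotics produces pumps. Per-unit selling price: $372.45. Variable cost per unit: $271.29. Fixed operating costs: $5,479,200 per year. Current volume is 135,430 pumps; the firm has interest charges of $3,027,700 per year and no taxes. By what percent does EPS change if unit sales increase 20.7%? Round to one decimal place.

Total contribution margin = 135,430 × $101.16 = $13,700,098.80.
Subtracting fixed costs: EBIT = $13,700,098.80 − $5,479,200 = $8,220,898.80.
After interest of $3,027,700.00, pre-tax earnings = $5,193,198.80.
Degree of combined leverage = contribution ÷ (EBIT − I) = $13,700,098.80 ÷ $5,193,198.80 = 2.6381.
EPS therefore changes by 2.6381 × (+20.7%) = +54.6%.

+54.6%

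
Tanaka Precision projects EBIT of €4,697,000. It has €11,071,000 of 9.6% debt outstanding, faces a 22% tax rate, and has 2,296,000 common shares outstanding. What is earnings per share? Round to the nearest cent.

Pre-tax income = €4,697,000 − €1,062,816.00 = €3,634,184.00.
Net income = €3,634,184.00 × (1 − 0.22) = €2,834,663.52.
EPS = €2,834,663.52 ÷ 2,296,000 = €1.23.

€1.23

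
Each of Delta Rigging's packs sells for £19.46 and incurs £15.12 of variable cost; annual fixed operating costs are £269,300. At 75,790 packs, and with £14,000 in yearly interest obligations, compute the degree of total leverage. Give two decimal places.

7.21

Contribution at this volume is 75,790 × £4.34 = £328,928.60.
EBIT = £328,928.60 − £269,300 = £59,628.60. Interest = £14,000.00.
DOL = £328,928.60 ÷ £59,628.60 = 5.5163; DFL = £59,628.60 ÷ £45,628.60 = 1.3068.
Combined leverage = 5.5163 × 1.3068 = 7.2087.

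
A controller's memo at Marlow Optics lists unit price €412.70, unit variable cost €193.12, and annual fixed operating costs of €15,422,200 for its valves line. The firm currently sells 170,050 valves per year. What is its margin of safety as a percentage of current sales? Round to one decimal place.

Contribution margin per unit = €412.70 − €193.12 = €219.58. Break-even units = €15,422,200 ÷ €219.58 = 70,234.99; break-even revenue = 70,234.99 × €412.70 = €28,985,982.06.
Current sales = 170,050 × €412.70 = €70,179,635.00.
Margin of safety = (€70,179,635.00 − €28,985,982.06) ÷ €70,179,635.00 = 58.7%.

58.7%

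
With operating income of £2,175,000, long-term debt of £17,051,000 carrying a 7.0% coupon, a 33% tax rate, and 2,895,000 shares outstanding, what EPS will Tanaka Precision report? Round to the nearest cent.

Pre-tax income = £2,175,000 − £1,193,570.00 = £981,430.00.
Net income = £981,430.00 × (1 − 0.33) = £657,558.10.
EPS = £657,558.10 ÷ 2,895,000 = £0.23.

£0.23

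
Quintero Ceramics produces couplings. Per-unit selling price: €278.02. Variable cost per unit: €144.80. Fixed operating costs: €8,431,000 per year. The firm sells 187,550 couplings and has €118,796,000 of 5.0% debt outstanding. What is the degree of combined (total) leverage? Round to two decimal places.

Contribution at this volume is 187,550 × €133.22 = €24,985,411.00.
EBIT = €24,985,411.00 − €8,431,000 = €16,554,411.00. Interest = €5,939,800.00, so EBIT − I = €10,614,611.00.
Degree of total leverage = total CM / (EBIT − interest) = €24,985,411.00 / €10,614,611.00 = 2.3539.

2.35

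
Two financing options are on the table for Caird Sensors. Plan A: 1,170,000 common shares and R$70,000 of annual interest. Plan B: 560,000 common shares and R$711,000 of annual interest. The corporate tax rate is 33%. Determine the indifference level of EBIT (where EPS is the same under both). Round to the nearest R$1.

R$1,299,459

Set EPS_A = EPS_B: (EBIT − R$70,000)(1 − 0.33) ÷ 1,170,000 = (EBIT − R$711,000)(1 − 0.33) ÷ 560,000.
The (1 − t) factor cancels: (EBIT − 70,000) × 560,000 = (EBIT − 711,000) × 1,170,000.
EBIT × (1,170,000 − 560,000) = 711,000 × 1,170,000 − 70,000 × 560,000 = 792,670,000,000, so EBIT = 792,670,000,000 ÷ 610,000 = 1,299,459.02.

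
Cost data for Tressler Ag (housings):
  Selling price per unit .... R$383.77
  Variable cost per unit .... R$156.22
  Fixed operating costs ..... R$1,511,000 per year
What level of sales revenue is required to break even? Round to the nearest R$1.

CM per unit = R$383.77 − R$156.22 = R$227.55; CM ratio = R$227.55 / R$383.77 = 0.5929.
Break-even sales = FC ÷ CM ratio = R$1,511,000 × R$383.77 / R$227.55 = R$2,548,347.

R$2,548,347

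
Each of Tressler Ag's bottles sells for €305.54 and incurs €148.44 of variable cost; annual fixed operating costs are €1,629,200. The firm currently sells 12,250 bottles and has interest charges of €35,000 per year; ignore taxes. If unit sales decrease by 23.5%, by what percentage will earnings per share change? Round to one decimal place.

-173.8%

Total contribution margin = 12,250 × €157.10 = €1,924,475.00.
Operating income = contribution − fixed costs = €1,924,475.00 − €1,629,200 = €295,275.00.
After interest of €35,000.00, pre-tax earnings = €260,275.00.
Degree of combined leverage = contribution ÷ (EBIT − I) = €1,924,475.00 ÷ €260,275.00 = 7.3940.
%ΔEPS = DCL × %ΔSales = 7.3940 × -23.5% = -173.8%.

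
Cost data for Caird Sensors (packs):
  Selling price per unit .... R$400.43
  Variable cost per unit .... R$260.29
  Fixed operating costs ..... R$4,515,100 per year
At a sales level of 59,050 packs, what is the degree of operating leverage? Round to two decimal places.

Total contribution margin = 59,050 × R$140.14 = R$8,275,267.00.
Subtracting fixed costs: EBIT = R$8,275,267.00 − R$4,515,100 = R$3,760,167.00.
So DOL = total CM / EBIT = R$8,275,267.00 / R$3,760,167.00 = 2.2008.

2.20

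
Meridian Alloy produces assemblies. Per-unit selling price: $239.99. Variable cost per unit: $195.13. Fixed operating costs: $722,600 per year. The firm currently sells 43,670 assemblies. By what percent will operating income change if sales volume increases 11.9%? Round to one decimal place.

+18.9%

At 43,670 units, contribution = 43,670 × $44.86 = $1,959,036.20.
EBIT = $1,959,036.20 − $722,600 = $1,236,436.20.
So DOL = total CM / EBIT = $1,959,036.20 / $1,236,436.20 = 1.5844.
%ΔEBIT = DOL × %ΔSales = 1.5844 × +11.9% = +18.9%.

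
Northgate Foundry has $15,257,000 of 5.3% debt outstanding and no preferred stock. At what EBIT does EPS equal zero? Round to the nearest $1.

$808,621

Annual interest = 5.3% × $15,257,000 = $808,621.00.
Without preferred stock the financial break-even is simply EBIT = interest = $808,621.00.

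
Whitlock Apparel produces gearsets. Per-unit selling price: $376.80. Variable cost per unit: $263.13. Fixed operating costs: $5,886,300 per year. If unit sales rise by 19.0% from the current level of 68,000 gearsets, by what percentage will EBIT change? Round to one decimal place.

+79.7%

At 68,000 units, contribution = 68,000 × $113.67 = $7,729,560.00.
Operating income = contribution − fixed costs = $7,729,560.00 − $5,886,300 = $1,843,260.00.
So DOL = total CM / EBIT = $7,729,560.00 / $1,843,260.00 = 4.1934.
Operating income changes by 4.1934 × +19.0% = +79.7%.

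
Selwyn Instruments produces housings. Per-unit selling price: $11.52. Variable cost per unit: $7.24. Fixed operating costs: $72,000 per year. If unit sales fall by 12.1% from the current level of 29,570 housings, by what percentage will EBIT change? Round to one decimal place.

-28.1%

Total contribution margin = 29,570 × $4.28 = $126,559.60.
Subtracting fixed costs: EBIT = $126,559.60 − $72,000 = $54,559.60.
Degree of operating leverage = $126,559.60 / $54,559.60 = 2.3197.
%ΔEBIT = DOL × %ΔSales = 2.3197 × -12.1% = -28.1%.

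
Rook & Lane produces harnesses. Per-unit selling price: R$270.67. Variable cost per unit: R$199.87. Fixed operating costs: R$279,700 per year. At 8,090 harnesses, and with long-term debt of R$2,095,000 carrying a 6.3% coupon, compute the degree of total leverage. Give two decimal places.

3.56

Contribution at this volume is 8,090 × R$70.80 = R$572,772.00.
Operating income = contribution − fixed costs = R$572,772.00 − R$279,700 = R$293,072.00. Interest = R$131,985.00.
DOL = R$572,772.00 ÷ R$293,072.00 = 1.9544; DFL = R$293,072.00 ÷ R$161,087.00 = 1.8193.
DCL = DOL × DFL = 1.9544 × 1.8193 = 3.5556.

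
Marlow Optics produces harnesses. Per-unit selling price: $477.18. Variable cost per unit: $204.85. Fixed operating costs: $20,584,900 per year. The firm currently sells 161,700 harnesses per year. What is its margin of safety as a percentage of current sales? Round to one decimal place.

Contribution margin per unit = $477.18 − $204.85 = $272.33. Break-even units = $20,584,900 ÷ $272.33 = 75,588.07; break-even revenue = 75,588.07 × $477.18 = $36,069,116.81.
Current sales = 161,700 × $477.18 = $77,160,006.00.
Margin of safety = ($77,160,006.00 − $36,069,116.81) ÷ $77,160,006.00 = 53.3%.

53.3%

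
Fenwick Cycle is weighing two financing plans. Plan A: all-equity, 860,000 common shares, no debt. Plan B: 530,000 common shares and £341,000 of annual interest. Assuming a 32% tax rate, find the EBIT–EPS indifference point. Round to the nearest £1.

£888,667

At indifference, (EBIT − 0)(1 − t)/860,000 = (EBIT − 341,000)(1 − t)/530,000.
The (1 − t) factor cancels: (EBIT − 0) × 530,000 = (EBIT − 341,000) × 860,000.
Solving, EBIT = (341,000·860,000 − 0·530,000) / (860,000 − 530,000) = 293,260,000,000 / 330,000 = 888,666.67.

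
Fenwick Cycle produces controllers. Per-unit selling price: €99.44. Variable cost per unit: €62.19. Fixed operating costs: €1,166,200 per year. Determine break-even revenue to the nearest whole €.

Contribution margin per unit = €99.44 − €62.19 = €37.25, a CM ratio of €37.25 ÷ €99.44 = 0.3746.
Break-even sales = FC ÷ CM ratio = €1,166,200 × €99.44 / €37.25 = €3,113,206.

€3,113,206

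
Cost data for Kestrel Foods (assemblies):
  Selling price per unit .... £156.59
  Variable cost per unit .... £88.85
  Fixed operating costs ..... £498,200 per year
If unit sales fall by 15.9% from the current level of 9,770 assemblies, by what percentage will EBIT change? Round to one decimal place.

-64.3%

Total contribution margin = 9,770 × £67.74 = £661,819.80.
Subtracting fixed costs: EBIT = £661,819.80 − £498,200 = £163,619.80.
So DOL = total CM / EBIT = £661,819.80 / £163,619.80 = 4.0449.
So EBIT moves 4.0449 × (-15.9%) = -64.3%.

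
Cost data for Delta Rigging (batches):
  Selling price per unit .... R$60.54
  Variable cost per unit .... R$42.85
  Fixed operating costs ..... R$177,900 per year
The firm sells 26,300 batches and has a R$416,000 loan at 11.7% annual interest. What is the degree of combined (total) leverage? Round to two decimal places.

Total contribution margin = 26,300 × R$17.69 = R$465,247.00.
Operating income = contribution − fixed costs = R$465,247.00 − R$177,900 = R$287,347.00. Interest = R$48,672.00.
DOL = R$465,247.00 ÷ R$287,347.00 = 1.6191; DFL = R$287,347.00 ÷ R$238,675.00 = 1.2039.
Combined leverage = 1.6191 × 1.2039 = 1.9492.

1.95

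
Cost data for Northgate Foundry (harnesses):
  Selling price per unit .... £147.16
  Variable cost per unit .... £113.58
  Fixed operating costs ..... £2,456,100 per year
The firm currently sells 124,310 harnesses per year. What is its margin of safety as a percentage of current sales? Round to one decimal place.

Contribution margin per unit = £147.16 − £113.58 = £33.58. Break-even units = £2,456,100 ÷ £33.58 = 73,141.75; break-even revenue = 73,141.75 × £147.16 = £10,763,540.08.
Current sales = 124,310 × £147.16 = £18,293,459.60.
Margin of safety = (£18,293,459.60 − £10,763,540.08) ÷ £18,293,459.60 = 41.2%.

41.2%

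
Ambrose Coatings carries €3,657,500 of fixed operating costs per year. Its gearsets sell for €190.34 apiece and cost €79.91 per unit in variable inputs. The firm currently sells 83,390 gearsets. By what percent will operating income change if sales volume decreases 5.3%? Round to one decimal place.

At 83,390 units, contribution = 83,390 × €110.43 = €9,208,757.70.
Operating income = contribution − fixed costs = €9,208,757.70 − €3,657,500 = €5,551,257.70.
Degree of operating leverage = €9,208,757.70 / €5,551,257.70 = 1.6589.
So EBIT moves 1.6589 × (-5.3%) = -8.8%.

-8.8%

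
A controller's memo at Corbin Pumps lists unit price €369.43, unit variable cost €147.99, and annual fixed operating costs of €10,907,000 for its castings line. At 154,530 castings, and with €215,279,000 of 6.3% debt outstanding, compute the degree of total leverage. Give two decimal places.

3.51

Contribution at this volume is 154,530 × €221.44 = €34,219,123.20.
Subtracting fixed costs: EBIT = €34,219,123.20 − €10,907,000 = €23,312,123.20. Interest = €13,562,577.00.
DOL = €34,219,123.20 ÷ €23,312,123.20 = 1.4679; DFL = €23,312,123.20 ÷ €9,749,546.20 = 2.3911.
DCL = DOL × DFL = 1.4679 × 2.3911 = 3.5099.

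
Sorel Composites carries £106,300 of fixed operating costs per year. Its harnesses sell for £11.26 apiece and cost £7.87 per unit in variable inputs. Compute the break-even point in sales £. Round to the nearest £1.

£353,079

CM per unit = £11.26 − £7.87 = £3.39; CM ratio = £3.39 / £11.26 = 0.3011.
Break-even sales = FC ÷ CM ratio = £106,300 × £11.26 / £3.39 = £353,079.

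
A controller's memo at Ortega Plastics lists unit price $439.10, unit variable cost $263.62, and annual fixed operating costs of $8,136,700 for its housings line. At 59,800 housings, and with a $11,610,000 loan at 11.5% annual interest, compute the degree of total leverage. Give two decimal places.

10.27

Contribution at this volume is 59,800 × $175.48 = $10,493,704.00.
Subtracting fixed costs: EBIT = $10,493,704.00 − $8,136,700 = $2,357,004.00. Interest = $1,335,150.00.
DOL = $10,493,704.00 ÷ $2,357,004.00 = 4.4521; DFL = $2,357,004.00 ÷ $1,021,854.00 = 2.3066.
Combined leverage = 4.4521 × 2.3066 = 10.2692.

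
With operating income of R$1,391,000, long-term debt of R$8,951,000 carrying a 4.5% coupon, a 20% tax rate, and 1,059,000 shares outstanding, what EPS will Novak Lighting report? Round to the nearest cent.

Pre-tax income = R$1,391,000 − R$402,795.00 = R$988,205.00.
Net income = R$988,205.00 × (1 − 0.20) = R$790,564.00.
EPS = R$790,564.00 ÷ 1,059,000 = R$0.75.

R$0.75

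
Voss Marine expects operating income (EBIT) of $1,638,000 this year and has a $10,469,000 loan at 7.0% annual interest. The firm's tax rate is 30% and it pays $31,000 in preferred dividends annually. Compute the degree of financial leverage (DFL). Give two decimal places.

1.90

Annual interest charges come to $732,830.00.
Preferred dividends grossed up pre-tax: $31,000 / (1 − 0.30) = $44,285.71.
DFL = EBIT ÷ [EBIT − I − D_p/(1−t)] = $1,638,000 ÷ [$1,638,000 − $732,830.00 − $44,285.71] = $1,638,000 ÷ $860,884.29 = 1.9027.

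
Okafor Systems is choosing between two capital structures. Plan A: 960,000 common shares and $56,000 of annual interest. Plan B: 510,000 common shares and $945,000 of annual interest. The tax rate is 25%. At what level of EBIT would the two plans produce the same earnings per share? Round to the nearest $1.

$1,952,533

Set EPS_A = EPS_B: (EBIT − $56,000)(1 − 0.25) ÷ 960,000 = (EBIT − $945,000)(1 − 0.25) ÷ 510,000.
Cancelling (1 − t) and cross-multiplying: 510,000·(EBIT − 56,000) = 960,000·(EBIT − 945,000).
EBIT × (960,000 − 510,000) = 945,000 × 960,000 − 56,000 × 510,000 = 878,640,000,000, so EBIT = 878,640,000,000 ÷ 450,000 = 1,952,533.33.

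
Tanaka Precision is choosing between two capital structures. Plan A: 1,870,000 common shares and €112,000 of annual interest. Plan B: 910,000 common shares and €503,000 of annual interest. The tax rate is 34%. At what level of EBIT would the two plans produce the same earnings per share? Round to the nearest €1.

At indifference, (EBIT − 112,000)(1 − t)/1,870,000 = (EBIT − 503,000)(1 − t)/910,000.
Cancelling (1 − t) and cross-multiplying: 910,000·(EBIT − 112,000) = 1,870,000·(EBIT − 503,000).
EBIT × (1,870,000 − 910,000) = 503,000 × 1,870,000 − 112,000 × 910,000 = 838,690,000,000, so EBIT = 838,690,000,000 ÷ 960,000 = 873,635.42.

€873,635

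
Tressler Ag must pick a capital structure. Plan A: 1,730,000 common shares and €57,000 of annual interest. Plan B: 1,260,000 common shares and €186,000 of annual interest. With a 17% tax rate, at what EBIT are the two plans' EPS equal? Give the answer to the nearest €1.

At indifference, (EBIT − 57,000)(1 − t)/1,730,000 = (EBIT − 186,000)(1 − t)/1,260,000.
The (1 − t) factor cancels: (EBIT − 57,000) × 1,260,000 = (EBIT − 186,000) × 1,730,000.
Solving, EBIT = (186,000·1,730,000 − 57,000·1,260,000) / (1,730,000 − 1,260,000) = 249,960,000,000 / 470,000 = 531,829.79.

€531,830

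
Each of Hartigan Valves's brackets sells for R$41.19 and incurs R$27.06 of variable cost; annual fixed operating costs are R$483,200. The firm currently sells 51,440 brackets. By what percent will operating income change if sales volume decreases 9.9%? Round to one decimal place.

-29.5%

Total contribution margin = 51,440 × R$14.13 = R$726,847.20.
Subtracting fixed costs: EBIT = R$726,847.20 − R$483,200 = R$243,647.20.
Degree of operating leverage = R$726,847.20 / R$243,647.20 = 2.9832.
%ΔEBIT = DOL × %ΔSales = 2.9832 × -9.9% = -29.5%.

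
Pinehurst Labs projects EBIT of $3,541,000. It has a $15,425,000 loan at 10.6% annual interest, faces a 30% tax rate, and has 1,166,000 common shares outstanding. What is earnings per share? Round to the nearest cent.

Interest = $1,635,050.00, so EBT = $3,541,000 − $1,635,050.00 = $1,905,950.00.
After tax at 30%: net income = $1,905,950.00 × 0.70 = $1,334,165.00.
Per share: $1,334,165.00 / 1,166,000 shares = $1.14.

$1.14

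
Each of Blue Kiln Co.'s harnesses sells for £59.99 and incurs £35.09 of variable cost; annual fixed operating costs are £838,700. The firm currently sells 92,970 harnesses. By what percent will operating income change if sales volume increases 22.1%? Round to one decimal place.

Contribution at this volume is 92,970 × £24.90 = £2,314,953.00.
Subtracting fixed costs: EBIT = £2,314,953.00 − £838,700 = £1,476,253.00.
So DOL = total CM / EBIT = £2,314,953.00 / £1,476,253.00 = 1.5681.
So EBIT moves 1.5681 × (+22.1%) = +34.7%.

+34.7%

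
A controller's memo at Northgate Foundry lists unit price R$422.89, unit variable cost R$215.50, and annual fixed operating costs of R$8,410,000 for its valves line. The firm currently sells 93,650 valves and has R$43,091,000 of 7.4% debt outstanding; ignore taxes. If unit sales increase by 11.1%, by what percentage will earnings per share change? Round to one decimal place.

Contribution at this volume is 93,650 × R$207.39 = R$19,422,073.50.
Subtracting fixed costs: EBIT = R$19,422,073.50 − R$8,410,000 = R$11,012,073.50.
Interest = R$3,188,734.00, so EBIT − I = R$7,823,339.50.
DCL = total CM / (EBIT − I) = R$19,422,073.50 / R$7,823,339.50 = 2.4826.
%ΔEPS = DCL × %ΔSales = 2.4826 × +11.1% = +27.6%.

+27.6%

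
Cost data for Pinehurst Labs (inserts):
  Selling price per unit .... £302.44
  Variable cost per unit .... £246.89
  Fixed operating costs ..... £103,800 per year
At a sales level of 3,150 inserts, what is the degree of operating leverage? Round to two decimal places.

Total contribution margin = 3,150 × £55.55 = £174,982.50.
EBIT = £174,982.50 − £103,800 = £71,182.50.
So DOL = total CM / EBIT = £174,982.50 / £71,182.50 = 2.4582.

2.46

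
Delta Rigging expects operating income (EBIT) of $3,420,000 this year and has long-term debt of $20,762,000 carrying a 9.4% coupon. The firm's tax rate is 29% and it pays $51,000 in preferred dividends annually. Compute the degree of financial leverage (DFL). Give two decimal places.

2.45

Annual interest charges come to $1,951,628.00.
Preferred dividends grossed up pre-tax: $51,000 / (1 − 0.29) = $71,830.99.
DFL = EBIT ÷ [EBIT − I − D_p/(1−t)] = $3,420,000 ÷ [$3,420,000 − $1,951,628.00 − $71,830.99] = $3,420,000 ÷ $1,396,541.01 = 2.4489.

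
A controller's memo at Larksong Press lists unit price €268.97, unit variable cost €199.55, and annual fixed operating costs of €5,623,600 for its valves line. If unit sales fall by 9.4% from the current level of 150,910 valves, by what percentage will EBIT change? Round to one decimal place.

Contribution at this volume is 150,910 × €69.42 = €10,476,172.20.
Operating income = contribution − fixed costs = €10,476,172.20 − €5,623,600 = €4,852,572.20.
Degree of operating leverage = €10,476,172.20 / €4,852,572.20 = 2.1589.
So EBIT moves 2.1589 × (-9.4%) = -20.3%.

-20.3%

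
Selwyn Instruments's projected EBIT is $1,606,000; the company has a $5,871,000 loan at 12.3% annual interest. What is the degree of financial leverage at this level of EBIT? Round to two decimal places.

Interest = $722,133.00.
Degree of financial leverage = EBIT / (EBIT − interest) = $1,606,000 / $883,867.00 = 1.8170.

1.82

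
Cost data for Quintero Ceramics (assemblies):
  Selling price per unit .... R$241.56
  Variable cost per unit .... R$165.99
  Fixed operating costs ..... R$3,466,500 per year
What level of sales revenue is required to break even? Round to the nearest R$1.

R$11,080,690

CM per unit = R$241.56 − R$165.99 = R$75.57; CM ratio = R$75.57 / R$241.56 = 0.3128.
Break-even sales = FC ÷ CM ratio = R$3,466,500 × R$241.56 / R$75.57 = R$11,080,690.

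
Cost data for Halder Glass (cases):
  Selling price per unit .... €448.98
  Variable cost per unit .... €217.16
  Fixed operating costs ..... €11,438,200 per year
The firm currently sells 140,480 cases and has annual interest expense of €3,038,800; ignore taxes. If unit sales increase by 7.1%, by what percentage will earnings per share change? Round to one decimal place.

At 140,480 units, contribution = 140,480 × €231.82 = €32,566,073.60.
Subtracting fixed costs: EBIT = €32,566,073.60 − €11,438,200 = €21,127,873.60.
Interest = €3,038,800.00, so EBIT − I = €18,089,073.60.
Degree of combined leverage = contribution ÷ (EBIT − I) = €32,566,073.60 ÷ €18,089,073.60 = 1.8003.
EPS therefore changes by 1.8003 × (+7.1%) = +12.8%.

+12.8%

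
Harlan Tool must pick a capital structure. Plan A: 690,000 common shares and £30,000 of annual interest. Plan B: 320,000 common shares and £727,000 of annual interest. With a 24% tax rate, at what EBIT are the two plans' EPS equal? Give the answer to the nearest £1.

£1,329,811

At indifference, (EBIT − 30,000)(1 − t)/690,000 = (EBIT − 727,000)(1 − t)/320,000.
Cancelling (1 − t) and cross-multiplying: 320,000·(EBIT − 30,000) = 690,000·(EBIT − 727,000).
Solving, EBIT = (727,000·690,000 − 30,000·320,000) / (690,000 − 320,000) = 492,030,000,000 / 370,000 = 1,329,810.81.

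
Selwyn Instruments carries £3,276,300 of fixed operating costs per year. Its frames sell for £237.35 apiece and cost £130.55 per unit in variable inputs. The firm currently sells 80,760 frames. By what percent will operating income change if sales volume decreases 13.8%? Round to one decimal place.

-22.3%

At 80,760 units, contribution = 80,760 × £106.80 = £8,625,168.00.
Operating income = contribution − fixed costs = £8,625,168.00 − £3,276,300 = £5,348,868.00.
So DOL = total CM / EBIT = £8,625,168.00 / £5,348,868.00 = 1.6125.
Operating income changes by 1.6125 × -13.8% = -22.3%.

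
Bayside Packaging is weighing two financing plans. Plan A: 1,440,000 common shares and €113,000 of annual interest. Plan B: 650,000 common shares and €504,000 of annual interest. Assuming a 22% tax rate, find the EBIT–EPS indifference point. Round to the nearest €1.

Set EPS_A = EPS_B: (EBIT − €113,000)(1 − 0.22) ÷ 1,440,000 = (EBIT − €504,000)(1 − 0.22) ÷ 650,000.
The (1 − t) factor cancels: (EBIT − 113,000) × 650,000 = (EBIT − 504,000) × 1,440,000.
Solving, EBIT = (504,000·1,440,000 − 113,000·650,000) / (1,440,000 − 650,000) = 652,310,000,000 / 790,000 = 825,708.86.

€825,709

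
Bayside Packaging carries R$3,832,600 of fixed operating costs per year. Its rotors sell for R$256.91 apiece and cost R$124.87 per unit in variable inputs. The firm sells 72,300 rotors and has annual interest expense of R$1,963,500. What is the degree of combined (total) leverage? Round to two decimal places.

Contribution at this volume is 72,300 × R$132.04 = R$9,546,492.00.
EBIT = R$9,546,492.00 − R$3,832,600 = R$5,713,892.00. Interest = R$1,963,500.00, so EBIT − I = R$3,750,392.00.
Degree of total leverage = total CM / (EBIT − interest) = R$9,546,492.00 / R$3,750,392.00 = 2.5455.

2.55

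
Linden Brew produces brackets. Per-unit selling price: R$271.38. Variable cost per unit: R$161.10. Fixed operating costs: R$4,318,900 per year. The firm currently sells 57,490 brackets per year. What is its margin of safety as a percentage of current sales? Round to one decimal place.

Contribution margin per unit = R$271.38 − R$161.10 = R$110.28. Break-even units = R$4,318,900 ÷ R$110.28 = 39,163.04; break-even revenue = 39,163.04 × R$271.38 = R$10,628,065.67.
Actual sales revenue = 57,490 × R$271.38 = R$15,601,636.20.
Margin of safety = (R$15,601,636.20 − R$10,628,065.67) ÷ R$15,601,636.20 = 31.9%.

31.9%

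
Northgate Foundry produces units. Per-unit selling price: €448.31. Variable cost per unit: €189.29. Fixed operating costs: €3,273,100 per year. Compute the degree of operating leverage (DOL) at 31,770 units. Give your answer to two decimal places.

1.66

Contribution at this volume is 31,770 × €259.02 = €8,229,065.40.
Subtracting fixed costs: EBIT = €8,229,065.40 − €3,273,100 = €4,955,965.40.
DOL = contribution ÷ EBIT = €8,229,065.40 ÷ €4,955,965.40 = 1.6604.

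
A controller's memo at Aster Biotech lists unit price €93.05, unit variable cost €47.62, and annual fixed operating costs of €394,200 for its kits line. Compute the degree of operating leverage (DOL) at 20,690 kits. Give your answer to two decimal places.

1.72

Contribution at this volume is 20,690 × €45.43 = €939,946.70.
Operating income = contribution − fixed costs = €939,946.70 − €394,200 = €545,746.70.
Degree of operating leverage = €939,946.70 / €545,746.70 = 1.7223.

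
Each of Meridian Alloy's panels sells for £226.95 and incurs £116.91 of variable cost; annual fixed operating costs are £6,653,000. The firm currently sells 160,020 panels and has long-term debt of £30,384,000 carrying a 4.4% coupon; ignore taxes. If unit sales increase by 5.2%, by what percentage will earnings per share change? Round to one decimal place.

Total contribution margin = 160,020 × £110.04 = £17,608,600.80.
Subtracting fixed costs: EBIT = £17,608,600.80 − £6,653,000 = £10,955,600.80.
Interest = £1,336,896.00, so EBIT − I = £9,618,704.80.
DCL = total CM / (EBIT − I) = £17,608,600.80 / £9,618,704.80 = 1.8307.
EPS therefore changes by 1.8307 × (+5.2%) = +9.5%.

+9.5%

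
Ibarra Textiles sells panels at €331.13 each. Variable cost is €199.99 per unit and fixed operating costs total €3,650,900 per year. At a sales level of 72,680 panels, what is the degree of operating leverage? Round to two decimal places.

Total contribution margin = 72,680 × €131.14 = €9,531,255.20.
Operating income = contribution − fixed costs = €9,531,255.20 − €3,650,900 = €5,880,355.20.
Degree of operating leverage = €9,531,255.20 / €5,880,355.20 = 1.6209.

1.62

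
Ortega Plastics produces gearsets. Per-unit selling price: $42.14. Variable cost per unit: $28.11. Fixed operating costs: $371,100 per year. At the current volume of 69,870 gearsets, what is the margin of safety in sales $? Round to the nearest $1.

$1,829,699

Each unit contributes $42.14 − $28.11 = $14.03. Break-even units = $371,100 ÷ $14.03 = 26,450.46; break-even revenue = 26,450.46 × $42.14 = $1,114,622.52.
Current sales = 69,870 × $42.14 = $2,944,321.80.
Margin of safety = $2,944,321.80 − $1,114,622.52 = $1,829,699.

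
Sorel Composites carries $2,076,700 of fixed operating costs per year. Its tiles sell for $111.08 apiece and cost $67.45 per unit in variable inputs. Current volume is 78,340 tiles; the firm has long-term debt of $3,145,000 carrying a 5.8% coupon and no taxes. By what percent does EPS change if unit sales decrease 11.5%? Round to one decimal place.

Total contribution margin = 78,340 × $43.63 = $3,417,974.20.
Operating income = contribution − fixed costs = $3,417,974.20 − $2,076,700 = $1,341,274.20.
Interest = $182,410.00, so EBIT − I = $1,158,864.20.
Degree of combined leverage = contribution ÷ (EBIT − I) = $3,417,974.20 ÷ $1,158,864.20 = 2.9494.
EPS therefore changes by 2.9494 × (-11.5%) = -33.9%.

-33.9%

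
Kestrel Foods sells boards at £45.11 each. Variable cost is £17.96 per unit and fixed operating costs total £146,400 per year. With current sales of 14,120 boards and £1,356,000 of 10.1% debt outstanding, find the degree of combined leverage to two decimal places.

3.83

Total contribution margin = 14,120 × £27.15 = £383,358.00.
EBIT = £383,358.00 − £146,400 = £236,958.00. Interest = £136,956.00.
DOL = £383,358.00 ÷ £236,958.00 = 1.6178; DFL = £236,958.00 ÷ £100,002.00 = 2.3695.
Combined leverage = 1.6178 × 2.3695 = 3.8334.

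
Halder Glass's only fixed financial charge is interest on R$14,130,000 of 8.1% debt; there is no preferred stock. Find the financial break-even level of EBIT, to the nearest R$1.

Annual interest = 8.1% × R$14,130,000 = R$1,144,530.00.
Without preferred stock the financial break-even is simply EBIT = interest = R$1,144,530.00.

R$1,144,530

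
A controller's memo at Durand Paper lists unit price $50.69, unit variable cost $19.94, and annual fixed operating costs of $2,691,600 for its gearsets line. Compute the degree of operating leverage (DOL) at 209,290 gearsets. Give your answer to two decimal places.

Contribution at this volume is 209,290 × $30.75 = $6,435,667.50.
Operating income = contribution − fixed costs = $6,435,667.50 − $2,691,600 = $3,744,067.50.
Degree of operating leverage = $6,435,667.50 / $3,744,067.50 = 1.7189.

1.72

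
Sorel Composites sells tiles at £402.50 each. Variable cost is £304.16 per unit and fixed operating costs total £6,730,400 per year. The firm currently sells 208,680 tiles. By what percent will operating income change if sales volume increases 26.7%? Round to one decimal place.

+39.7%

Contribution at this volume is 208,680 × £98.34 = £20,521,591.20.
Subtracting fixed costs: EBIT = £20,521,591.20 − £6,730,400 = £13,791,191.20.
So DOL = total CM / EBIT = £20,521,591.20 / £13,791,191.20 = 1.4880.
%ΔEBIT = DOL × %ΔSales = 1.4880 × +26.7% = +39.7%.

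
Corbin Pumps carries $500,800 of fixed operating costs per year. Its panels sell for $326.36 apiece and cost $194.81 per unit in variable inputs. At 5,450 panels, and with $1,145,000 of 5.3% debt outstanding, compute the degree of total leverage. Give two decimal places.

4.61

At 5,450 units, contribution = 5,450 × $131.55 = $716,947.50.
Subtracting fixed costs: EBIT = $716,947.50 − $500,800 = $216,147.50. Interest = $60,685.00, so EBIT − I = $155,462.50.
DCL = contribution ÷ (EBIT − I) = $716,947.50 ÷ $155,462.50 = 4.6117.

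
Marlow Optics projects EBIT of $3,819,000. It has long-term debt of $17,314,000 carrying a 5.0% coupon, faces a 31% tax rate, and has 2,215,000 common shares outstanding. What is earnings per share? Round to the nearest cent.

$0.92

Interest = $865,700.00, so EBT = $3,819,000 − $865,700.00 = $2,953,300.00.
After tax at 31%: net income = $2,953,300.00 × 0.69 = $2,037,777.00.
EPS = $2,037,777.00 ÷ 2,215,000 = $0.92.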